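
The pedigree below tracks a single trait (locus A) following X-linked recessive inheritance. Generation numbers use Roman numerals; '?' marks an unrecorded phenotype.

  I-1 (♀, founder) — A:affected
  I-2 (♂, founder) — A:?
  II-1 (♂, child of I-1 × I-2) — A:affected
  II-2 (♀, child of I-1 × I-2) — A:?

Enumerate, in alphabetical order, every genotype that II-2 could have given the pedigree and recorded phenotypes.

A/I-1 aff ·: X^aX^a
A/I-2 ? ·: X^AY|X^aY
A/II-1 aff I-1×I-2: X^aY
A/II-2 ? I-1×I-2: X^AX^a|X^aX^a
⇒ A over [I-1,I-2,II-1,II-2]: 2 consistent

II-2 ∈ {X^AX^a, X^aX^a}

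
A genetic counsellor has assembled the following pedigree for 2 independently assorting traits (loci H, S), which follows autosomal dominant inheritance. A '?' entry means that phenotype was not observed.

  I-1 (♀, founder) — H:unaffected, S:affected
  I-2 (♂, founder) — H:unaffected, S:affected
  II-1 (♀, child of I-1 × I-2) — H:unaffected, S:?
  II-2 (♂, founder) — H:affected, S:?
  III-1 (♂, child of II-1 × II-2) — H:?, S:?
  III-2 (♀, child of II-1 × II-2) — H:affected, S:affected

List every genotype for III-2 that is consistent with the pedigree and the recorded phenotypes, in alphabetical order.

III-2 ∈ {Hh SS, Hh Ss}

H/I-1 un ·: hh
H/I-2 un ·: hh
H/II-1 un I-1×I-2: hh
H/II-2 aff ·: Hh|HH
H/III-1 ? II-1×II-2: hh|Hh
H/III-2 aff II-1×II-2: Hh
⇒ H over [I-1,I-2,II-1,II-2,III-1,III-2]: 3 consistent
S/I-1 aff ·: Ss|SS
S/I-2 aff ·: Ss|SS
S/II-1 ? I-1×I-2: ss|Ss|SS
S/II-2 ? ·: ss|Ss|SS
S/III-1 ? II-1×II-2: ss|Ss|SS
S/III-2 aff II-1×II-2: Ss|SS
⇒ S over [I-1,I-2,II-1,II-2,III-1,III-2]: 63 consistent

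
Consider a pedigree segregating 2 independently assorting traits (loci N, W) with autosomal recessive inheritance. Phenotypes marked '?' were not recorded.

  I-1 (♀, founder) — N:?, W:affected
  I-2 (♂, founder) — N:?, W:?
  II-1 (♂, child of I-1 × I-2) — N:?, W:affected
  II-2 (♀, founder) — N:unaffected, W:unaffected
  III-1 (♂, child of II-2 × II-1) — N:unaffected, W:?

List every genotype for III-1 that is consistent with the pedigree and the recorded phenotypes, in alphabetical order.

III-1 ∈ {NN Ww, NN ww, Nn Ww, Nn ww}

N/I-1 ? ·: NN|Nn|nn
N/I-2 ? ·: NN|Nn|nn
N/II-1 ? I-1×I-2: NN|Nn|nn
N/II-2 un ·: NN|Nn
N/III-1 un II-2×II-1: NN|Nn
⇒ N over [I-1,I-2,II-1,II-2,III-1]: 48 consistent
W/I-1 aff ·: ww
W/I-2 ? ·: Ww|ww
W/II-1 aff I-1×I-2: ww
W/II-2 un ·: WW|Ww
W/III-1 ? II-2×II-1: Ww|ww
⇒ W over [I-1,I-2,II-1,II-2,III-1]: 6 consistent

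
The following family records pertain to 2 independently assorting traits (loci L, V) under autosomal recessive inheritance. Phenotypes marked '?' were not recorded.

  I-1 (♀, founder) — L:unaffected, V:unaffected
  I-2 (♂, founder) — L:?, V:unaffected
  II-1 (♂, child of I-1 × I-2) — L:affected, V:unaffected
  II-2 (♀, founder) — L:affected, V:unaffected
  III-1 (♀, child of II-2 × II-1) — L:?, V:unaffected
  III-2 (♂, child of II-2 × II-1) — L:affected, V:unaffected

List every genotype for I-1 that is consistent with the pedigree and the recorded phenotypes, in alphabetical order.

L/I-1 un ·: Ll
L/I-2 ? ·: Ll|ll
L/II-1 aff I-1×I-2: ll
L/II-2 aff ·: ll
L/III-1 ? II-2×II-1: ll
L/III-2 aff II-2×II-1: ll
⇒ L over [I-1,I-2,II-1,II-2,III-1,III-2]: 2 consistent
V/I-1 un ·: VV|Vv
V/I-2 un ·: VV|Vv
V/II-1 un I-1×I-2: VV|Vv
V/II-2 un ·: VV|Vv
V/III-1 un II-2×II-1: VV|Vv
V/III-2 un II-2×II-1: VV|Vv
⇒ V over [I-1,I-2,II-1,II-2,III-1,III-2]: 44 consistent

I-1 ∈ {Ll VV, Ll Vv}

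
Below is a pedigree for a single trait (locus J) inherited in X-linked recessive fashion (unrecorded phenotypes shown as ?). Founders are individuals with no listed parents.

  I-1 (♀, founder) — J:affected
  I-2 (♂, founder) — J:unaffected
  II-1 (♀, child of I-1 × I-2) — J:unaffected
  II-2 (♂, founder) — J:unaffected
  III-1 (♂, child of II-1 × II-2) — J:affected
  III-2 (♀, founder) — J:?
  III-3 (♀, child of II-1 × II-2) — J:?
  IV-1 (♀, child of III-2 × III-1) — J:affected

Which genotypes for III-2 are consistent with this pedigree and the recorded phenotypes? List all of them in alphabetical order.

III-2 ∈ {X^JX^j, X^jX^j}

J/I-1 aff ·: X^jX^j
J/I-2 un ·: X^JY
J/II-1 un I-1×I-2: X^JX^j
J/II-2 un ·: X^JY
J/III-1 aff II-1×II-2: X^jY
J/III-2 ? ·: X^JX^j|X^jX^j
J/III-3 ? II-1×II-2: X^JX^J|X^JX^j
J/IV-1 aff III-2×III-1: X^jX^j
⇒ J over [I-1,I-2,II-1,II-2,III-1,III-2,III-3,IV-1]: 4 consistent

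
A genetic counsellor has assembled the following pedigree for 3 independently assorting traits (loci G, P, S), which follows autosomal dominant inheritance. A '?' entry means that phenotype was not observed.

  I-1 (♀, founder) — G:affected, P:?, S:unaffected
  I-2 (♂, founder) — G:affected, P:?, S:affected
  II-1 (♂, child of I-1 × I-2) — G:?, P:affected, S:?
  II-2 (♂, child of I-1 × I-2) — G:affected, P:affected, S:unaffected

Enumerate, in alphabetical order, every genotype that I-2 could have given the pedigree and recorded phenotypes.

I-2 ∈ {GG PP Ss, GG Pp Ss, GG pp Ss, Gg PP Ss, Gg Pp Ss, Gg pp Ss}

G/I-1 aff ·: Gg|GG
G/I-2 aff ·: Gg|GG
G/II-1 ? I-1×I-2: gg|Gg|GG
G/II-2 aff I-1×I-2: Gg|GG
⇒ G over [I-1,I-2,II-1,II-2]: 15 consistent
P/I-1 ? ·: pp|Pp|PP
P/I-2 ? ·: pp|Pp|PP
P/II-1 aff I-1×I-2: Pp|PP
P/II-2 aff I-1×I-2: Pp|PP
⇒ P over [I-1,I-2,II-1,II-2]: 17 consistent
S/I-1 un ·: ss
S/I-2 aff ·: Ss
S/II-1 ? I-1×I-2: ss|Ss
S/II-2 un I-1×I-2: ss
⇒ S over [I-1,I-2,II-1,II-2]: 2 consistent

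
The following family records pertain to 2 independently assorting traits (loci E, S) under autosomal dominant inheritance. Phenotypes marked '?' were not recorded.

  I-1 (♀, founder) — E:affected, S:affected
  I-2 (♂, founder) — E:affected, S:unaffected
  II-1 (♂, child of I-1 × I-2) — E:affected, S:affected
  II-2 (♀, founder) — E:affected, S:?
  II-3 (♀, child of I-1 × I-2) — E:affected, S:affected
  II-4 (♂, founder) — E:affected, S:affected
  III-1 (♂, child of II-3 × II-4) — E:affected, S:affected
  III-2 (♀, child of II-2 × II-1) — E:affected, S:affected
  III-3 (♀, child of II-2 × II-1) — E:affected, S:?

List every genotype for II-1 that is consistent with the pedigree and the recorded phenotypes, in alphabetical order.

E/I-1 aff ·: Ee|EE
E/I-2 aff ·: Ee|EE
E/II-1 aff I-1×I-2: Ee|EE
E/II-2 aff ·: Ee|EE
E/II-3 aff I-1×I-2: Ee|EE
E/II-4 aff ·: Ee|EE
E/III-1 aff II-3×II-4: Ee|EE
E/III-2 aff II-2×II-1: Ee|EE
E/III-3 aff II-2×II-1: Ee|EE
⇒ E over [I-1,I-2,II-1,II-2,II-3,II-4,III-1,III-2,III-3]: 288 consistent
S/I-1 aff ·: Ss|SS
S/I-2 un ·: ss
S/II-1 aff I-1×I-2: Ss
S/II-2 ? ·: ss|Ss|SS
S/II-3 aff I-1×I-2: Ss
S/II-4 aff ·: Ss|SS
S/III-1 aff II-3×II-4: Ss|SS
S/III-2 aff II-2×II-1: Ss|SS
S/III-3 ? II-2×II-1: ss|Ss|SS
⇒ S over [I-1,I-2,II-1,II-2,II-3,II-4,III-1,III-2,III-3]: 96 consistent

II-1 ∈ {EE Ss, Ee Ss}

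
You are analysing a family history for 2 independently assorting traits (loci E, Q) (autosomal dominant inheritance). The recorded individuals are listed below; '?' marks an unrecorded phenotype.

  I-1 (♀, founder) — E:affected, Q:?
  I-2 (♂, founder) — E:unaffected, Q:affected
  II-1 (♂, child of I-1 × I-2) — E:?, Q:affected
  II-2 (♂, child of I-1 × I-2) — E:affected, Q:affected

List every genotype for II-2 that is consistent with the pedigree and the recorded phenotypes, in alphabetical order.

II-2 ∈ {Ee QQ, Ee Qq}

E/I-1 aff ·: Ee|EE
E/I-2 un ·: ee
E/II-1 ? I-1×I-2: ee|Ee
E/II-2 aff I-1×I-2: Ee
⇒ E over [I-1,I-2,II-1,II-2]: 3 consistent
Q/I-1 ? ·: qq|Qq|QQ
Q/I-2 aff ·: Qq|QQ
Q/II-1 aff I-1×I-2: Qq|QQ
Q/II-2 aff I-1×I-2: Qq|QQ
⇒ Q over [I-1,I-2,II-1,II-2]: 15 consistent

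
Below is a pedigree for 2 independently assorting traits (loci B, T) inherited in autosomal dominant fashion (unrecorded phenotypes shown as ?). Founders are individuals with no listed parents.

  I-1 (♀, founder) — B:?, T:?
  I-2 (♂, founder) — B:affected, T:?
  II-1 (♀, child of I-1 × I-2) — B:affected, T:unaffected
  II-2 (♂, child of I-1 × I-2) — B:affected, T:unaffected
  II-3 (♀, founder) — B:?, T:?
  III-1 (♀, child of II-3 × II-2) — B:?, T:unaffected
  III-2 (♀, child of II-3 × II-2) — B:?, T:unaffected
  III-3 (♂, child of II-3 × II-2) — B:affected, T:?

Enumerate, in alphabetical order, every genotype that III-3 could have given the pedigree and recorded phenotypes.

B/I-1 ? ·: bb|Bb|BB
B/I-2 aff ·: Bb|BB
B/II-1 aff I-1×I-2: Bb|BB
B/II-2 aff I-1×I-2: Bb|BB
B/II-3 ? ·: bb|Bb|BB
B/III-1 ? II-3×II-2: bb|Bb|BB
B/III-2 ? II-3×II-2: bb|Bb|BB
B/III-3 aff II-3×II-2: Bb|BB
⇒ B over [I-1,I-2,II-1,II-2,II-3,III-1,III-2,III-3]: 310 consistent
T/I-1 ? ·: tt|Tt
T/I-2 ? ·: tt|Tt
T/II-1 un I-1×I-2: tt
T/II-2 un I-1×I-2: tt
T/II-3 ? ·: tt|Tt
T/III-1 un II-3×II-2: tt
T/III-2 un II-3×II-2: tt
T/III-3 ? II-3×II-2: tt|Tt
⇒ T over [I-1,I-2,II-1,II-2,II-3,III-1,III-2,III-3]: 12 consistent

III-3 ∈ {BB Tt, BB tt, Bb Tt, Bb tt}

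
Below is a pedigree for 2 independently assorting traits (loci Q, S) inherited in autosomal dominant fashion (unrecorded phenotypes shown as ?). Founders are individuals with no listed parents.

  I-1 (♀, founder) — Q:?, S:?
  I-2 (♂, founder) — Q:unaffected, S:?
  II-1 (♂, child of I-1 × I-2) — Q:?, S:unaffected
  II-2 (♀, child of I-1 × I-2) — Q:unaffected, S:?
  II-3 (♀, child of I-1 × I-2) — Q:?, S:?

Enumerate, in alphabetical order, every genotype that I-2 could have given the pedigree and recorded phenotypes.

I-2 ∈ {qq Ss, qq ss}

Q/I-1 ? ·: qq|Qq
Q/I-2 un ·: qq
Q/II-1 ? I-1×I-2: qq|Qq
Q/II-2 un I-1×I-2: qq
Q/II-3 ? I-1×I-2: qq|Qq
⇒ Q over [I-1,I-2,II-1,II-2,II-3]: 5 consistent
S/I-1 ? ·: ss|Ss
S/I-2 ? ·: ss|Ss
S/II-1 un I-1×I-2: ss
S/II-2 ? I-1×I-2: ss|Ss|SS
S/II-3 ? I-1×I-2: ss|Ss|SS
⇒ S over [I-1,I-2,II-1,II-2,II-3]: 18 consistent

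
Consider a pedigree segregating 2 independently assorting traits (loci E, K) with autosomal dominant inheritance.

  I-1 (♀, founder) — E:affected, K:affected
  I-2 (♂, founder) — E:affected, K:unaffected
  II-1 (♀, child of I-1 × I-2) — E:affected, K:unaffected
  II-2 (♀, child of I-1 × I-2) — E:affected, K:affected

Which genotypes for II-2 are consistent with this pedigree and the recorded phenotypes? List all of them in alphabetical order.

E/I-1 aff ·: Ee|EE
E/I-2 aff ·: Ee|EE
E/II-1 aff I-1×I-2: Ee|EE
E/II-2 aff I-1×I-2: Ee|EE
⇒ E over [I-1,I-2,II-1,II-2]: 13 consistent
K/I-1 aff ·: Kk
K/I-2 un ·: kk
K/II-1 un I-1×I-2: kk
K/II-2 aff I-1×I-2: Kk
⇒ K over [I-1,I-2,II-1,II-2]: 1 consistent

II-2 ∈ {EE Kk, Ee Kk}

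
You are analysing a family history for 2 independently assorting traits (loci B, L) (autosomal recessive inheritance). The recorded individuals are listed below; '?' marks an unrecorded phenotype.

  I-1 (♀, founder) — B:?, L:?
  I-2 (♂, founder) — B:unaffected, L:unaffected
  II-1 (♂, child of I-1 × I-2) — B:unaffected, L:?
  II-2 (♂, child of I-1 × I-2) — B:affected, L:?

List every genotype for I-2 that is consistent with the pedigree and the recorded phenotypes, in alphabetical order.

B/I-1 ? ·: Bb|bb
B/I-2 un ·: Bb
B/II-1 un I-1×I-2: BB|Bb
B/II-2 aff I-1×I-2: bb
⇒ B over [I-1,I-2,II-1,II-2]: 3 consistent
L/I-1 ? ·: LL|Ll|ll
L/I-2 un ·: LL|Ll
L/II-1 ? I-1×I-2: LL|Ll|ll
L/II-2 ? I-1×I-2: LL|Ll|ll
⇒ L over [I-1,I-2,II-1,II-2]: 23 consistent

I-2 ∈ {Bb LL, Bb Ll}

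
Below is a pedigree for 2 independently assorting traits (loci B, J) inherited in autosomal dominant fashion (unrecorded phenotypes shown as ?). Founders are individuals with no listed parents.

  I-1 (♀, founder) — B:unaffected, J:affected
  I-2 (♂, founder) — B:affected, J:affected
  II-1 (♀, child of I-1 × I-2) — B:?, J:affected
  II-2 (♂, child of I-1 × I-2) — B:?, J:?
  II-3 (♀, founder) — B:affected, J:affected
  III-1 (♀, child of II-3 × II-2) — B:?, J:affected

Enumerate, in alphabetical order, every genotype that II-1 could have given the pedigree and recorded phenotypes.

II-1 ∈ {Bb JJ, Bb Jj, bb JJ, bb Jj}

B/I-1 un ·: bb
B/I-2 aff ·: Bb|BB
B/II-1 ? I-1×I-2: bb|Bb
B/II-2 ? I-1×I-2: bb|Bb
B/II-3 aff ·: Bb|BB
B/III-1 ? II-3×II-2: bb|Bb|BB
⇒ B over [I-1,I-2,II-1,II-2,II-3,III-1]: 21 consistent
J/I-1 aff ·: Jj|JJ
J/I-2 aff ·: Jj|JJ
J/II-1 aff I-1×I-2: Jj|JJ
J/II-2 ? I-1×I-2: jj|Jj|JJ
J/II-3 aff ·: Jj|JJ
J/III-1 aff II-3×II-2: Jj|JJ
⇒ J over [I-1,I-2,II-1,II-2,II-3,III-1]: 49 consistent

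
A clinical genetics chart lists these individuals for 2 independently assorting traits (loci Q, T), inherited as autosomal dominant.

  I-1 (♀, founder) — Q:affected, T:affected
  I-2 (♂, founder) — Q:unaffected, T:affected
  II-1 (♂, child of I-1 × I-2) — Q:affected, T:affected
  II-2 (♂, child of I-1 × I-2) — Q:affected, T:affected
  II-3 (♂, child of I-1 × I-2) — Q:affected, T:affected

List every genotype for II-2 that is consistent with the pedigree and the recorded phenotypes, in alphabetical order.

Q/I-1 aff ·: Qq|QQ
Q/I-2 un ·: qq
Q/II-1 aff I-1×I-2: Qq
Q/II-2 aff I-1×I-2: Qq
Q/II-3 aff I-1×I-2: Qq
⇒ Q over [I-1,I-2,II-1,II-2,II-3]: 2 consistent
T/I-1 aff ·: Tt|TT
T/I-2 aff ·: Tt|TT
T/II-1 aff I-1×I-2: Tt|TT
T/II-2 aff I-1×I-2: Tt|TT
T/II-3 aff I-1×I-2: Tt|TT
⇒ T over [I-1,I-2,II-1,II-2,II-3]: 25 consistent

II-2 ∈ {Qq TT, Qq Tt}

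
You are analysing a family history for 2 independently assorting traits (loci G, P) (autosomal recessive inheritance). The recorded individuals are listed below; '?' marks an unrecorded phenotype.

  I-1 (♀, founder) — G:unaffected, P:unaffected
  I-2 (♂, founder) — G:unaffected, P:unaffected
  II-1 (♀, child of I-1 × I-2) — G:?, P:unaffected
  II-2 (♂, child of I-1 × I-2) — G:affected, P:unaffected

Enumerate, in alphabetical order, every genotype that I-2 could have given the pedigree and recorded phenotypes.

G/I-1 un ·: Gg
G/I-2 un ·: Gg
G/II-1 ? I-1×I-2: GG|Gg|gg
G/II-2 aff I-1×I-2: gg
⇒ G over [I-1,I-2,II-1,II-2]: 3 consistent
P/I-1 un ·: PP|Pp
P/I-2 un ·: PP|Pp
P/II-1 un I-1×I-2: PP|Pp
P/II-2 un I-1×I-2: PP|Pp
⇒ P over [I-1,I-2,II-1,II-2]: 13 consistent

I-2 ∈ {Gg PP, Gg Pp}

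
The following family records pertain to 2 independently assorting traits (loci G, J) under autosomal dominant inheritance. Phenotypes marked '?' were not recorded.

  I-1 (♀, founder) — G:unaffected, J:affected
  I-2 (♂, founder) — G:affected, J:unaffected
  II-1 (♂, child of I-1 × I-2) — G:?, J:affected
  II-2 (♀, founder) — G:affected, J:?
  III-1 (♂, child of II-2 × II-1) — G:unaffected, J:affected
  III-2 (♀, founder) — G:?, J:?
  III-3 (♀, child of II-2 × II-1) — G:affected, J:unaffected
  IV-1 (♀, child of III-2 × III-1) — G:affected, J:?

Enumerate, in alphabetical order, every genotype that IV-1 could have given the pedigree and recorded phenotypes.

IV-1 ∈ {Gg JJ, Gg Jj, Gg jj}

G/I-1 un ·: gg
G/I-2 aff ·: Gg|GG
G/II-1 ? I-1×I-2: gg|Gg
G/II-2 aff ·: Gg
G/III-1 un II-2×II-1: gg
G/III-2 ? ·: Gg|GG
G/III-3 aff II-2×II-1: Gg|GG
G/IV-1 aff III-2×III-1: Gg
⇒ G over [I-1,I-2,II-1,II-2,III-1,III-2,III-3,IV-1]: 10 consistent
J/I-1 aff ·: Jj|JJ
J/I-2 un ·: jj
J/II-1 aff I-1×I-2: Jj
J/II-2 ? ·: jj|Jj
J/III-1 aff II-2×II-1: Jj|JJ
J/III-2 ? ·: jj|Jj|JJ
J/III-3 un II-2×II-1: jj
J/IV-1 ? III-2×III-1: jj|Jj|JJ
⇒ J over [I-1,I-2,II-1,II-2,III-1,III-2,III-3,IV-1]: 36 consistent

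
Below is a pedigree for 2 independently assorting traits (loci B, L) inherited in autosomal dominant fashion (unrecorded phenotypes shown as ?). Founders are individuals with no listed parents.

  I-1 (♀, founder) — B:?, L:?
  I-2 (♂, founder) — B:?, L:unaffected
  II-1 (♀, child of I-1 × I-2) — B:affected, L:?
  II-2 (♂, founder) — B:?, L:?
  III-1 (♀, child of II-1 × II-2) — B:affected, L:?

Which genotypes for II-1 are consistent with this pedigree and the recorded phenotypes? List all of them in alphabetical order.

II-1 ∈ {BB Ll, BB ll, Bb Ll, Bb ll}

B/I-1 ? ·: bb|Bb|BB
B/I-2 ? ·: bb|Bb|BB
B/II-1 aff I-1×I-2: Bb|BB
B/II-2 ? ·: bb|Bb|BB
B/III-1 aff II-1×II-2: Bb|BB
⇒ B over [I-1,I-2,II-1,II-2,III-1]: 51 consistent
L/I-1 ? ·: ll|Ll|LL
L/I-2 un ·: ll
L/II-1 ? I-1×I-2: ll|Ll
L/II-2 ? ·: ll|Ll|LL
L/III-1 ? II-1×II-2: ll|Ll|LL
⇒ L over [I-1,I-2,II-1,II-2,III-1]: 22 consistent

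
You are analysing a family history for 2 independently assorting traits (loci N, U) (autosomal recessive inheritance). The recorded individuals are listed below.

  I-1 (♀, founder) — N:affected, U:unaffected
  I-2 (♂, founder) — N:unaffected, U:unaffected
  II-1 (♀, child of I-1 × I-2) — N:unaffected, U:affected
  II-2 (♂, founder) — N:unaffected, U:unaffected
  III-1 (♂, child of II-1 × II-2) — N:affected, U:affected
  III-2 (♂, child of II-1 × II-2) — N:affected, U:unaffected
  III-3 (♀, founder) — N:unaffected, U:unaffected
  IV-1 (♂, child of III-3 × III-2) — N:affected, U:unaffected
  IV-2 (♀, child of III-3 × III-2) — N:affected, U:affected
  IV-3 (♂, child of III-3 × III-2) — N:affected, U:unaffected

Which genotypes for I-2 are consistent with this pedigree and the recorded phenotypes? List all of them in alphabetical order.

I-2 ∈ {NN Uu, Nn Uu}

N/I-1 aff ·: nn
N/I-2 un ·: NN|Nn
N/II-1 un I-1×I-2: Nn
N/II-2 un ·: Nn
N/III-1 aff II-1×II-2: nn
N/III-2 aff II-1×II-2: nn
N/III-3 un ·: Nn
N/IV-1 aff III-3×III-2: nn
N/IV-2 aff III-3×III-2: nn
N/IV-3 aff III-3×III-2: nn
⇒ N over [I-1,I-2,II-1,II-2,III-1,III-2,III-3,IV-1,IV-2,IV-3]: 2 consistent
U/I-1 un ·: Uu
U/I-2 un ·: Uu
U/II-1 aff I-1×I-2: uu
U/II-2 un ·: Uu
U/III-1 aff II-1×II-2: uu
U/III-2 un II-1×II-2: Uu
U/III-3 un ·: Uu
U/IV-1 un III-3×III-2: UU|Uu
U/IV-2 aff III-3×III-2: uu
U/IV-3 un III-3×III-2: UU|Uu
⇒ U over [I-1,I-2,II-1,II-2,III-1,III-2,III-3,IV-1,IV-2,IV-3]: 4 consistent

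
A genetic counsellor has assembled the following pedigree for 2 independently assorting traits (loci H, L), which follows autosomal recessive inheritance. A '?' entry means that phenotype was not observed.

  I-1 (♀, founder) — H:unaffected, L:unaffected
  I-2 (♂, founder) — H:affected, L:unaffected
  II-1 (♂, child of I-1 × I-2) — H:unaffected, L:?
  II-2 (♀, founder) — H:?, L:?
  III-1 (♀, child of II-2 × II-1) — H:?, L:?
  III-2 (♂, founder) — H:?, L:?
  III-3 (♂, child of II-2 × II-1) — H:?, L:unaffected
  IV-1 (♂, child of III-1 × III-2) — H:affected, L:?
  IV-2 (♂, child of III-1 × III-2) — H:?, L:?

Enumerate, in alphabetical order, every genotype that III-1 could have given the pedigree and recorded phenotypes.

H/I-1 un ·: HH|Hh
H/I-2 aff ·: hh
H/II-1 un I-1×I-2: Hh
H/II-2 ? ·: HH|Hh|hh
H/III-1 ? II-2×II-1: Hh|hh
H/III-2 ? ·: Hh|hh
H/III-3 ? II-2×II-1: HH|Hh|hh
H/IV-1 aff III-1×III-2: hh
H/IV-2 ? III-1×III-2: HH|Hh|hh
⇒ H over [I-1,I-2,II-1,II-2,III-1,III-2,III-3,IV-1,IV-2]: 100 consistent
L/I-1 un ·: LL|Ll
L/I-2 un ·: LL|Ll
L/II-1 ? I-1×I-2: LL|Ll|ll
L/II-2 ? ·: LL|Ll|ll
L/III-1 ? II-2×II-1: LL|Ll|ll
L/III-2 ? ·: LL|Ll|ll
L/III-3 un II-2×II-1: LL|Ll
L/IV-1 ? III-1×III-2: LL|Ll|ll
L/IV-2 ? III-1×III-2: LL|Ll|ll
⇒ L over [I-1,I-2,II-1,II-2,III-1,III-2,III-3,IV-1,IV-2]: 697 consistent

III-1 ∈ {Hh LL, Hh Ll, Hh ll, hh LL, hh Ll, hh ll}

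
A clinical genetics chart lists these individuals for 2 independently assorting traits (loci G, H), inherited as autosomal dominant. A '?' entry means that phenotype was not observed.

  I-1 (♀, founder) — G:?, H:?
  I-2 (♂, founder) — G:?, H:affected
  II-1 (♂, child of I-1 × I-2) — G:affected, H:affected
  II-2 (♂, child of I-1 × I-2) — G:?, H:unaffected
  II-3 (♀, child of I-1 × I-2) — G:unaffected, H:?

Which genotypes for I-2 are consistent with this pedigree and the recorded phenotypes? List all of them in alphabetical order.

G/I-1 ? ·: gg|Gg
G/I-2 ? ·: gg|Gg
G/II-1 aff I-1×I-2: Gg|GG
G/II-2 ? I-1×I-2: gg|Gg|GG
G/II-3 un I-1×I-2: gg
⇒ G over [I-1,I-2,II-1,II-2,II-3]: 10 consistent
H/I-1 ? ·: hh|Hh
H/I-2 aff ·: Hh
H/II-1 aff I-1×I-2: Hh|HH
H/II-2 un I-1×I-2: hh
H/II-3 ? I-1×I-2: hh|Hh|HH
⇒ H over [I-1,I-2,II-1,II-2,II-3]: 8 consistent

I-2 ∈ {Gg Hh, gg Hh}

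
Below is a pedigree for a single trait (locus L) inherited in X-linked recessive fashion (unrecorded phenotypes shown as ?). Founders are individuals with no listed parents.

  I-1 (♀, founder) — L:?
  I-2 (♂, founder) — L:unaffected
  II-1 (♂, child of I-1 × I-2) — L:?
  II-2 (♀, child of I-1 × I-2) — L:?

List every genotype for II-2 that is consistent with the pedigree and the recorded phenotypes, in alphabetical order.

L/I-1 ? ·: X^LX^L|X^LX^l|X^lX^l
L/I-2 un ·: X^LY
L/II-1 ? I-1×I-2: X^LY|X^lY
L/II-2 ? I-1×I-2: X^LX^L|X^LX^l
⇒ L over [I-1,I-2,II-1,II-2]: 6 consistent

II-2 ∈ {X^LX^L, X^LX^l}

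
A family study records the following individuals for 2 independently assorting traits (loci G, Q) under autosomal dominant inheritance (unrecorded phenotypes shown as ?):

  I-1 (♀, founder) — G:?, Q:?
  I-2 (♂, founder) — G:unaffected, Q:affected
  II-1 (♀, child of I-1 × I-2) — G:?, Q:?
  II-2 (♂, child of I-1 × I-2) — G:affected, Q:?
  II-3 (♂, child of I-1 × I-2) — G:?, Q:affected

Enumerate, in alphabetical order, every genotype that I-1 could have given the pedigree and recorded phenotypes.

I-1 ∈ {GG QQ, GG Qq, GG qq, Gg QQ, Gg Qq, Gg qq}

G/I-1 ? ·: Gg|GG
G/I-2 un ·: gg
G/II-1 ? I-1×I-2: gg|Gg
G/II-2 aff I-1×I-2: Gg
G/II-3 ? I-1×I-2: gg|Gg
⇒ G over [I-1,I-2,II-1,II-2,II-3]: 5 consistent
Q/I-1 ? ·: qq|Qq|QQ
Q/I-2 aff ·: Qq|QQ
Q/II-1 ? I-1×I-2: qq|Qq|QQ
Q/II-2 ? I-1×I-2: qq|Qq|QQ
Q/II-3 aff I-1×I-2: Qq|QQ
⇒ Q over [I-1,I-2,II-1,II-2,II-3]: 40 consistent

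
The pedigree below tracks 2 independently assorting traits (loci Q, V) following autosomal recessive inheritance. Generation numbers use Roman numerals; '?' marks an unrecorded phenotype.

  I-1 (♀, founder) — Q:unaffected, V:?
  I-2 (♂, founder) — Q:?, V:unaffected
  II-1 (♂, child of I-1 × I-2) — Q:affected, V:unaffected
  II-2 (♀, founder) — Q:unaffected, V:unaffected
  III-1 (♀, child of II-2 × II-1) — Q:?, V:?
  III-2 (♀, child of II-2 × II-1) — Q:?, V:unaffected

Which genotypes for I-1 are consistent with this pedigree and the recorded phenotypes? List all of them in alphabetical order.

I-1 ∈ {Qq VV, Qq Vv, Qq vv}

Q/I-1 un ·: Qq
Q/I-2 ? ·: Qq|qq
Q/II-1 aff I-1×I-2: qq
Q/II-2 un ·: QQ|Qq
Q/III-1 ? II-2×II-1: Qq|qq
Q/III-2 ? II-2×II-1: Qq|qq
⇒ Q over [I-1,I-2,II-1,II-2,III-1,III-2]: 10 consistent
V/I-1 ? ·: VV|Vv|vv
V/I-2 un ·: VV|Vv
V/II-1 un I-1×I-2: VV|Vv
V/II-2 un ·: VV|Vv
V/III-1 ? II-2×II-1: VV|Vv|vv
V/III-2 un II-2×II-1: VV|Vv
⇒ V over [I-1,I-2,II-1,II-2,III-1,III-2]: 70 consistent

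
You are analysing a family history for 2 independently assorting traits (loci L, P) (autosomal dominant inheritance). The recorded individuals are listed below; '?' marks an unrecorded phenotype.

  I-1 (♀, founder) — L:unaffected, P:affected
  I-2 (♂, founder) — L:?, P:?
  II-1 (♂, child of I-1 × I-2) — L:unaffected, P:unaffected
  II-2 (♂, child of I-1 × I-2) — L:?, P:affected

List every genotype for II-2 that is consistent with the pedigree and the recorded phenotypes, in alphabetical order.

L/I-1 un ·: ll
L/I-2 ? ·: ll|Ll
L/II-1 un I-1×I-2: ll
L/II-2 ? I-1×I-2: ll|Ll
⇒ L over [I-1,I-2,II-1,II-2]: 3 consistent
P/I-1 aff ·: Pp
P/I-2 ? ·: pp|Pp
P/II-1 un I-1×I-2: pp
P/II-2 aff I-1×I-2: Pp|PP
⇒ P over [I-1,I-2,II-1,II-2]: 3 consistent

II-2 ∈ {Ll PP, Ll Pp, ll PP, ll Pp}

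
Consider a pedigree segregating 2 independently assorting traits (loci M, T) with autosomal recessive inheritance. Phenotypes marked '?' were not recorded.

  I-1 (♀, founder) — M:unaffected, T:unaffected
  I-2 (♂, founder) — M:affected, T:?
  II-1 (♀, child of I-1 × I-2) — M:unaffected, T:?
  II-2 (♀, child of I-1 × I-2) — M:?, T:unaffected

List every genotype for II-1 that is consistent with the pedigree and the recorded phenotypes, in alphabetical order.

II-1 ∈ {Mm TT, Mm Tt, Mm tt}

M/I-1 un ·: MM|Mm
M/I-2 aff ·: mm
M/II-1 un I-1×I-2: Mm
M/II-2 ? I-1×I-2: Mm|mm
⇒ M over [I-1,I-2,II-1,II-2]: 3 consistent
T/I-1 un ·: TT|Tt
T/I-2 ? ·: TT|Tt|tt
T/II-1 ? I-1×I-2: TT|Tt|tt
T/II-2 un I-1×I-2: TT|Tt
⇒ T over [I-1,I-2,II-1,II-2]: 18 consistent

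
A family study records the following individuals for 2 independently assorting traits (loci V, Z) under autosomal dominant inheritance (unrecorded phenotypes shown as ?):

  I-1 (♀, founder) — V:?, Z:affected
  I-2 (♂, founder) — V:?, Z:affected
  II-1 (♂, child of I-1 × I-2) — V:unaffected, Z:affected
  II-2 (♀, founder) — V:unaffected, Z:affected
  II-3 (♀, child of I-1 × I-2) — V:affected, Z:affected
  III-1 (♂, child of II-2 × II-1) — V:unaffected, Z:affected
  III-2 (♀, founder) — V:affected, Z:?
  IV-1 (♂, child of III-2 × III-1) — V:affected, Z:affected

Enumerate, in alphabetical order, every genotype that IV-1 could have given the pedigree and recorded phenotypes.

V/I-1 ? ·: vv|Vv
V/I-2 ? ·: vv|Vv
V/II-1 un I-1×I-2: vv
V/II-2 un ·: vv
V/II-3 aff I-1×I-2: Vv|VV
V/III-1 un II-2×II-1: vv
V/III-2 aff ·: Vv|VV
V/IV-1 aff III-2×III-1: Vv
⇒ V over [I-1,I-2,II-1,II-2,II-3,III-1,III-2,IV-1]: 8 consistent
Z/I-1 aff ·: Zz|ZZ
Z/I-2 aff ·: Zz|ZZ
Z/II-1 aff I-1×I-2: Zz|ZZ
Z/II-2 aff ·: Zz|ZZ
Z/II-3 aff I-1×I-2: Zz|ZZ
Z/III-1 aff II-2×II-1: Zz|ZZ
Z/III-2 ? ·: zz|Zz|ZZ
Z/IV-1 aff III-2×III-1: Zz|ZZ
⇒ Z over [I-1,I-2,II-1,II-2,II-3,III-1,III-2,IV-1]: 199 consistent

IV-1 ∈ {Vv ZZ, Vv Zz}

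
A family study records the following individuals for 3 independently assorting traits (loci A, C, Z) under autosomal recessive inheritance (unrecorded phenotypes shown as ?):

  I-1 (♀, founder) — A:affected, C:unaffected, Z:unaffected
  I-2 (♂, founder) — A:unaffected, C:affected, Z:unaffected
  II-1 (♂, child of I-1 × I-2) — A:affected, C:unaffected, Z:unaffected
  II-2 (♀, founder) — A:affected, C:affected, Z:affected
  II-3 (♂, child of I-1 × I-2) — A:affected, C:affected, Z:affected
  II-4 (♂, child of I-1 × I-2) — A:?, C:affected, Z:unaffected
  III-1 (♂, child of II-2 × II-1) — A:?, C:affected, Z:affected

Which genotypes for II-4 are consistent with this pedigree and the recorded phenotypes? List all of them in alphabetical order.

A/I-1 aff ·: aa
A/I-2 un ·: Aa
A/II-1 aff I-1×I-2: aa
A/II-2 aff ·: aa
A/II-3 aff I-1×I-2: aa
A/II-4 ? I-1×I-2: Aa|aa
A/III-1 ? II-2×II-1: aa
⇒ A over [I-1,I-2,II-1,II-2,II-3,II-4,III-1]: 2 consistent
C/I-1 un ·: Cc
C/I-2 aff ·: cc
C/II-1 un I-1×I-2: Cc
C/II-2 aff ·: cc
C/II-3 aff I-1×I-2: cc
C/II-4 aff I-1×I-2: cc
C/III-1 aff II-2×II-1: cc
⇒ C over [I-1,I-2,II-1,II-2,II-3,II-4,III-1]: 1 consistent
Z/I-1 un ·: Zz
Z/I-2 un ·: Zz
Z/II-1 un I-1×I-2: Zz
Z/II-2 aff ·: zz
Z/II-3 aff I-1×I-2: zz
Z/II-4 un I-1×I-2: ZZ|Zz
Z/III-1 aff II-2×II-1: zz
⇒ Z over [I-1,I-2,II-1,II-2,II-3,II-4,III-1]: 2 consistent

II-4 ∈ {Aa cc ZZ, Aa cc Zz, aa cc ZZ, aa cc Zz}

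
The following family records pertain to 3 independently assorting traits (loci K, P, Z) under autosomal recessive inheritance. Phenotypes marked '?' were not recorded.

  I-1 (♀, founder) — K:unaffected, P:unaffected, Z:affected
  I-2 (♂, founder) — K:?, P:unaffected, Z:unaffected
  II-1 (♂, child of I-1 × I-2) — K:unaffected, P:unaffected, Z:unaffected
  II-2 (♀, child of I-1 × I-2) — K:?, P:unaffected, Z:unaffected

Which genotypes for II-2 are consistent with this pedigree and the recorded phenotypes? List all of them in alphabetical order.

II-2 ∈ {KK PP Zz, KK Pp Zz, Kk PP Zz, Kk Pp Zz, kk PP Zz, kk Pp Zz}

K/I-1 un ·: KK|Kk
K/I-2 ? ·: KK|Kk|kk
K/II-1 un I-1×I-2: KK|Kk
K/II-2 ? I-1×I-2: KK|Kk|kk
⇒ K over [I-1,I-2,II-1,II-2]: 18 consistent
P/I-1 un ·: PP|Pp
P/I-2 un ·: PP|Pp
P/II-1 un I-1×I-2: PP|Pp
P/II-2 un I-1×I-2: PP|Pp
⇒ P over [I-1,I-2,II-1,II-2]: 13 consistent
Z/I-1 aff ·: zz
Z/I-2 un ·: ZZ|Zz
Z/II-1 un I-1×I-2: Zz
Z/II-2 un I-1×I-2: Zz
⇒ Z over [I-1,I-2,II-1,II-2]: 2 consistent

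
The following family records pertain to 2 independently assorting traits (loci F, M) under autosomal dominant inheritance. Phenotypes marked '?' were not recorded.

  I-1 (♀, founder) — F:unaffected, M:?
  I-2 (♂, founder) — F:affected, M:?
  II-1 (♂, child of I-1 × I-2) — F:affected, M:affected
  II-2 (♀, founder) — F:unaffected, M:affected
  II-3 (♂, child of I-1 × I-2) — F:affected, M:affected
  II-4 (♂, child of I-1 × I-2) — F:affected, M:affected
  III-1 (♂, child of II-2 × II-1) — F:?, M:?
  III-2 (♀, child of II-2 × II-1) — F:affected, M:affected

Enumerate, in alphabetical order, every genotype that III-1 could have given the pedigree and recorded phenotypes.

F/I-1 un ·: ff
F/I-2 aff ·: Ff|FF
F/II-1 aff I-1×I-2: Ff
F/II-2 un ·: ff
F/II-3 aff I-1×I-2: Ff
F/II-4 aff I-1×I-2: Ff
F/III-1 ? II-2×II-1: ff|Ff
F/III-2 aff II-2×II-1: Ff
⇒ F over [I-1,I-2,II-1,II-2,II-3,II-4,III-1,III-2]: 4 consistent
M/I-1 ? ·: mm|Mm|MM
M/I-2 ? ·: mm|Mm|MM
M/II-1 aff I-1×I-2: Mm|MM
M/II-2 aff ·: Mm|MM
M/II-3 aff I-1×I-2: Mm|MM
M/II-4 aff I-1×I-2: Mm|MM
M/III-1 ? II-2×II-1: mm|Mm|MM
M/III-2 aff II-2×II-1: Mm|MM
⇒ M over [I-1,I-2,II-1,II-2,II-3,II-4,III-1,III-2]: 225 consistent

III-1 ∈ {Ff MM, Ff Mm, Ff mm, ff MM, ff Mm, ff mm}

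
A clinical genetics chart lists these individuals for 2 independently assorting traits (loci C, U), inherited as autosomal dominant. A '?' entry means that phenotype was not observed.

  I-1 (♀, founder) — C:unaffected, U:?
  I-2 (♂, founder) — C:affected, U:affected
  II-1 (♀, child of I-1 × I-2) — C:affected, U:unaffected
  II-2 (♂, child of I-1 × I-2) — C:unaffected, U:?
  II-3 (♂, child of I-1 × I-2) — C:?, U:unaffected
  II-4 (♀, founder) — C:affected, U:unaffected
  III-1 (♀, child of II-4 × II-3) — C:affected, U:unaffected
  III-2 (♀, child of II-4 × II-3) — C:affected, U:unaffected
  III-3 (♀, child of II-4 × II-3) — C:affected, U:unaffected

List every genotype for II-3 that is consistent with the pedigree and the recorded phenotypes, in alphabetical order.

C/I-1 un ·: cc
C/I-2 aff ·: Cc
C/II-1 aff I-1×I-2: Cc
C/II-2 un I-1×I-2: cc
C/II-3 ? I-1×I-2: cc|Cc
C/II-4 aff ·: Cc|CC
C/III-1 aff II-4×II-3: Cc|CC
C/III-2 aff II-4×II-3: Cc|CC
C/III-3 aff II-4×II-3: Cc|CC
⇒ C over [I-1,I-2,II-1,II-2,II-3,II-4,III-1,III-2,III-3]: 18 consistent
U/I-1 ? ·: uu|Uu
U/I-2 aff ·: Uu
U/II-1 un I-1×I-2: uu
U/II-2 ? I-1×I-2: uu|Uu|UU
U/II-3 un I-1×I-2: uu
U/II-4 un ·: uu
U/III-1 un II-4×II-3: uu
U/III-2 un II-4×II-3: uu
U/III-3 un II-4×II-3: uu
⇒ U over [I-1,I-2,II-1,II-2,II-3,II-4,III-1,III-2,III-3]: 5 consistent

II-3 ∈ {Cc uu, cc uu}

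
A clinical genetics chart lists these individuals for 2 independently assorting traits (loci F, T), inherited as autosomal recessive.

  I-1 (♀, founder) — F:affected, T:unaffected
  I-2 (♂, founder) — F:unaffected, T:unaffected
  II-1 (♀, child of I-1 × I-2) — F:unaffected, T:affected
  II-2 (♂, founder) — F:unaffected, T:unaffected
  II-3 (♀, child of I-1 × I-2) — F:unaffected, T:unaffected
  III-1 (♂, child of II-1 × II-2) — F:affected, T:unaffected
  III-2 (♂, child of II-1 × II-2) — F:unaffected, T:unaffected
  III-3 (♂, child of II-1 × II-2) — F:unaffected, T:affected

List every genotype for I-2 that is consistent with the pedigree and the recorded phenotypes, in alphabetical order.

I-2 ∈ {FF Tt, Ff Tt}

F/I-1 aff ·: ff
F/I-2 un ·: FF|Ff
F/II-1 un I-1×I-2: Ff
F/II-2 un ·: Ff
F/II-3 un I-1×I-2: Ff
F/III-1 aff II-1×II-2: ff
F/III-2 un II-1×II-2: FF|Ff
F/III-3 un II-1×II-2: FF|Ff
⇒ F over [I-1,I-2,II-1,II-2,II-3,III-1,III-2,III-3]: 8 consistent
T/I-1 un ·: Tt
T/I-2 un ·: Tt
T/II-1 aff I-1×I-2: tt
T/II-2 un ·: Tt
T/II-3 un I-1×I-2: TT|Tt
T/III-1 un II-1×II-2: Tt
T/III-2 un II-1×II-2: Tt
T/III-3 aff II-1×II-2: tt
⇒ T over [I-1,I-2,II-1,II-2,II-3,III-1,III-2,III-3]: 2 consistent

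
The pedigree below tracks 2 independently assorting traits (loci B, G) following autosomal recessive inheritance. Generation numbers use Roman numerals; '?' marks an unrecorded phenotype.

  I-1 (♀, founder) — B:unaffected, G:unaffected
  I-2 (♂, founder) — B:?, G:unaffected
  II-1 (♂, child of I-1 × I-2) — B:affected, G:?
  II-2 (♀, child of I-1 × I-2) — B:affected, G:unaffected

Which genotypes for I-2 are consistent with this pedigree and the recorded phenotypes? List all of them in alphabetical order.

I-2 ∈ {Bb GG, Bb Gg, bb GG, bb Gg}

B/I-1 un ·: Bb
B/I-2 ? ·: Bb|bb
B/II-1 aff I-1×I-2: bb
B/II-2 aff I-1×I-2: bb
⇒ B over [I-1,I-2,II-1,II-2]: 2 consistent
G/I-1 un ·: GG|Gg
G/I-2 un ·: GG|Gg
G/II-1 ? I-1×I-2: GG|Gg|gg
G/II-2 un I-1×I-2: GG|Gg
⇒ G over [I-1,I-2,II-1,II-2]: 15 consistent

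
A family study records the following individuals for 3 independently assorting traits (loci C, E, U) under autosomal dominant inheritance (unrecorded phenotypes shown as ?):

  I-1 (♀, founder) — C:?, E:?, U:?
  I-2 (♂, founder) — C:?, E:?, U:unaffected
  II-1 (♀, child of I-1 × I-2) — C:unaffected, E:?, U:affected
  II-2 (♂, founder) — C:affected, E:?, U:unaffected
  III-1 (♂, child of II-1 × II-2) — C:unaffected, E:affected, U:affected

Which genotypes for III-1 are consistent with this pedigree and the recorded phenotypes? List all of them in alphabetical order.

C/I-1 ? ·: cc|Cc
C/I-2 ? ·: cc|Cc
C/II-1 un I-1×I-2: cc
C/II-2 aff ·: Cc
C/III-1 un II-1×II-2: cc
⇒ C over [I-1,I-2,II-1,II-2,III-1]: 4 consistent
E/I-1 ? ·: ee|Ee|EE
E/I-2 ? ·: ee|Ee|EE
E/II-1 ? I-1×I-2: ee|Ee|EE
E/II-2 ? ·: ee|Ee|EE
E/III-1 aff II-1×II-2: Ee|EE
⇒ E over [I-1,I-2,II-1,II-2,III-1]: 59 consistent
U/I-1 ? ·: Uu|UU
U/I-2 un ·: uu
U/II-1 aff I-1×I-2: Uu
U/II-2 un ·: uu
U/III-1 aff II-1×II-2: Uu
⇒ U over [I-1,I-2,II-1,II-2,III-1]: 2 consistent

III-1 ∈ {cc EE Uu, cc Ee Uu}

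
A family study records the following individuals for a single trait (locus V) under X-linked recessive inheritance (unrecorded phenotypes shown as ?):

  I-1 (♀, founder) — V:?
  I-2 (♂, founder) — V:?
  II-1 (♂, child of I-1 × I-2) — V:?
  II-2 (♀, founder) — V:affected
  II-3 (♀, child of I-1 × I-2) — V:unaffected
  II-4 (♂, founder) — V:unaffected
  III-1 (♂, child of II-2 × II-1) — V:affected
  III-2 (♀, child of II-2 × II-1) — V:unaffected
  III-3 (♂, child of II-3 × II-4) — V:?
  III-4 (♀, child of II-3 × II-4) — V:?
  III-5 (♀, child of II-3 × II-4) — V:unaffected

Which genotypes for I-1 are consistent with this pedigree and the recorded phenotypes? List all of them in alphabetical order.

V/I-1 ? ·: X^VX^V|X^VX^v
V/I-2 ? ·: X^VY|X^vY
V/II-1 ? I-1×I-2: X^VY
V/II-2 aff ·: X^vX^v
V/II-3 un I-1×I-2: X^VX^V|X^VX^v
V/II-4 un ·: X^VY
V/III-1 aff II-2×II-1: X^vY
V/III-2 un II-2×II-1: X^VX^v
V/III-3 ? II-3×II-4: X^VY|X^vY
V/III-4 ? II-3×II-4: X^VX^V|X^VX^v
V/III-5 un II-3×II-4: X^VX^V|X^VX^v
⇒ V over [I-1,I-2,II-1,II-2,II-3,II-4,III-1,III-2,III-3,III-4,III-5]: 26 consistent

I-1 ∈ {X^VX^V, X^VX^v}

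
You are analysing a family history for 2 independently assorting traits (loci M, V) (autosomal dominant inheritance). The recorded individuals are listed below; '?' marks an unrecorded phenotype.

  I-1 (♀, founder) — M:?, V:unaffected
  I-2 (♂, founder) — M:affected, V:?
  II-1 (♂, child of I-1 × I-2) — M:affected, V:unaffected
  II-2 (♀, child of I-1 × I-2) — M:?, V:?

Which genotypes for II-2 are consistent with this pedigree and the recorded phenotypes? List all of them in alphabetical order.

II-2 ∈ {MM Vv, MM vv, Mm Vv, Mm vv, mm Vv, mm vv}

M/I-1 ? ·: mm|Mm|MM
M/I-2 aff ·: Mm|MM
M/II-1 aff I-1×I-2: Mm|MM
M/II-2 ? I-1×I-2: mm|Mm|MM
⇒ M over [I-1,I-2,II-1,II-2]: 18 consistent
V/I-1 un ·: vv
V/I-2 ? ·: vv|Vv
V/II-1 un I-1×I-2: vv
V/II-2 ? I-1×I-2: vv|Vv
⇒ V over [I-1,I-2,II-1,II-2]: 3 consistent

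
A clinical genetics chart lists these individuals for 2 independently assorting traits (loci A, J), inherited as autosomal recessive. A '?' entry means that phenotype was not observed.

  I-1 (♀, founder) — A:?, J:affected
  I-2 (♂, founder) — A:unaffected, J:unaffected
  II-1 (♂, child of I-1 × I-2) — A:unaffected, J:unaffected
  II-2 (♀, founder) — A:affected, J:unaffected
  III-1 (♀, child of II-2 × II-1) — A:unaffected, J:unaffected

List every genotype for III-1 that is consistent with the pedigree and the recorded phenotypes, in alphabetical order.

A/I-1 ? ·: AA|Aa|aa
A/I-2 un ·: AA|Aa
A/II-1 un I-1×I-2: AA|Aa
A/II-2 aff ·: aa
A/III-1 un II-2×II-1: Aa
⇒ A over [I-1,I-2,II-1,II-2,III-1]: 9 consistent
J/I-1 aff ·: jj
J/I-2 un ·: JJ|Jj
J/II-1 un I-1×I-2: Jj
J/II-2 un ·: JJ|Jj
J/III-1 un II-2×II-1: JJ|Jj
⇒ J over [I-1,I-2,II-1,II-2,III-1]: 8 consistent

III-1 ∈ {Aa JJ, Aa Jj}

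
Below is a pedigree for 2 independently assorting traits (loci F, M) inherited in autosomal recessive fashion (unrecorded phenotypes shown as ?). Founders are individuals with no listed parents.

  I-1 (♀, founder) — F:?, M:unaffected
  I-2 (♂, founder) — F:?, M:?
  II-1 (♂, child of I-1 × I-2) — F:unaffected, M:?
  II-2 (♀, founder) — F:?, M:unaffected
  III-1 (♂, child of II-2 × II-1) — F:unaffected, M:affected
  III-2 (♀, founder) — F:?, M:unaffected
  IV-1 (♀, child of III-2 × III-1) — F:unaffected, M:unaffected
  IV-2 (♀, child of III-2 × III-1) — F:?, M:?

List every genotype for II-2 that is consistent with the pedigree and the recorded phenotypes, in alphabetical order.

F/I-1 ? ·: FF|Ff|ff
F/I-2 ? ·: FF|Ff|ff
F/II-1 un I-1×I-2: FF|Ff
F/II-2 ? ·: FF|Ff|ff
F/III-1 un II-2×II-1: FF|Ff
F/III-2 ? ·: FF|Ff|ff
F/IV-1 un III-2×III-1: FF|Ff
F/IV-2 ? III-2×III-1: FF|Ff|ff
⇒ F over [I-1,I-2,II-1,II-2,III-1,III-2,IV-1,IV-2]: 480 consistent
M/I-1 un ·: MM|Mm
M/I-2 ? ·: MM|Mm|mm
M/II-1 ? I-1×I-2: Mm|mm
M/II-2 un ·: Mm
M/III-1 aff II-2×II-1: mm
M/III-2 un ·: MM|Mm
M/IV-1 un III-2×III-1: Mm
M/IV-2 ? III-2×III-1: Mm|mm
⇒ M over [I-1,I-2,II-1,II-2,III-1,III-2,IV-1,IV-2]: 21 consistent

II-2 ∈ {FF Mm, Ff Mm, ff Mm}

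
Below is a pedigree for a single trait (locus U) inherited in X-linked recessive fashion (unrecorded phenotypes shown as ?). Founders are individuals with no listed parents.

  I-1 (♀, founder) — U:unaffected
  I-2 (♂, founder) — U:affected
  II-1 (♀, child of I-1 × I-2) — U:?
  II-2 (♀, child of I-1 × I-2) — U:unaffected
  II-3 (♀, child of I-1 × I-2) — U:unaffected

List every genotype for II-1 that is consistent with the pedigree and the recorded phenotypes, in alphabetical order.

U/I-1 un ·: X^UX^U|X^UX^u
U/I-2 aff ·: X^uY
U/II-1 ? I-1×I-2: X^UX^u|X^uX^u
U/II-2 un I-1×I-2: X^UX^u
U/II-3 un I-1×I-2: X^UX^u
⇒ U over [I-1,I-2,II-1,II-2,II-3]: 3 consistent

II-1 ∈ {X^UX^u, X^uX^u}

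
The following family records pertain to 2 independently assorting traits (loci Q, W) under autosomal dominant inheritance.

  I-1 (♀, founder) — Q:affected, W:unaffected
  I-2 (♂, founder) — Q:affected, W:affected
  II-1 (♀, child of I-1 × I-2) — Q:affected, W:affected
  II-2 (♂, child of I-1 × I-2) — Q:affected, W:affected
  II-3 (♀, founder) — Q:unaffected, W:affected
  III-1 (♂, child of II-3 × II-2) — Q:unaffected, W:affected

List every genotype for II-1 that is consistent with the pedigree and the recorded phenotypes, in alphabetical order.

II-1 ∈ {QQ Ww, Qq Ww}

Q/I-1 aff ·: Qq|QQ
Q/I-2 aff ·: Qq|QQ
Q/II-1 aff I-1×I-2: Qq|QQ
Q/II-2 aff I-1×I-2: Qq
Q/II-3 un ·: qq
Q/III-1 un II-3×II-2: qq
⇒ Q over [I-1,I-2,II-1,II-2,II-3,III-1]: 6 consistent
W/I-1 un ·: ww
W/I-2 aff ·: Ww|WW
W/II-1 aff I-1×I-2: Ww
W/II-2 aff I-1×I-2: Ww
W/II-3 aff ·: Ww|WW
W/III-1 aff II-3×II-2: Ww|WW
⇒ W over [I-1,I-2,II-1,II-2,II-3,III-1]: 8 consistent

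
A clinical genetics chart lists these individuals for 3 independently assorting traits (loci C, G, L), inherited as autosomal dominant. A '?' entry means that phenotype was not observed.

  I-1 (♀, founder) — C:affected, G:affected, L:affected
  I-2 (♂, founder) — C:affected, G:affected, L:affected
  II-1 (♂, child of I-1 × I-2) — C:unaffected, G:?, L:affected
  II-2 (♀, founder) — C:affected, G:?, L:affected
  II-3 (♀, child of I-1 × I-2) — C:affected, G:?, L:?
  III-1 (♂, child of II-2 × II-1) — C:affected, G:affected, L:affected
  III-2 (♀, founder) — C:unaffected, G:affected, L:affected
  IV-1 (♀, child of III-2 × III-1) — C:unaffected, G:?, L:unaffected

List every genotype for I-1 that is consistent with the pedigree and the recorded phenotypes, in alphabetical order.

I-1 ∈ {Cc GG LL, Cc GG Ll, Cc Gg LL, Cc Gg Ll}

C/I-1 aff ·: Cc
C/I-2 aff ·: Cc
C/II-1 un I-1×I-2: cc
C/II-2 aff ·: Cc|CC
C/II-3 aff I-1×I-2: Cc|CC
C/III-1 aff II-2×II-1: Cc
C/III-2 un ·: cc
C/IV-1 un III-2×III-1: cc
⇒ C over [I-1,I-2,II-1,II-2,II-3,III-1,III-2,IV-1]: 4 consistent
G/I-1 aff ·: Gg|GG
G/I-2 aff ·: Gg|GG
G/II-1 ? I-1×I-2: gg|Gg|GG
G/II-2 ? ·: gg|Gg|GG
G/II-3 ? I-1×I-2: gg|Gg|GG
G/III-1 aff II-2×II-1: Gg|GG
G/III-2 aff ·: Gg|GG
G/IV-1 ? III-2×III-1: gg|Gg|GG
⇒ G over [I-1,I-2,II-1,II-2,II-3,III-1,III-2,IV-1]: 305 consistent
L/I-1 aff ·: Ll|LL
L/I-2 aff ·: Ll|LL
L/II-1 aff I-1×I-2: Ll|LL
L/II-2 aff ·: Ll|LL
L/II-3 ? I-1×I-2: ll|Ll|LL
L/III-1 aff II-2×II-1: Ll
L/III-2 aff ·: Ll
L/IV-1 un III-2×III-1: ll
⇒ L over [I-1,I-2,II-1,II-2,II-3,III-1,III-2,IV-1]: 22 consistent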